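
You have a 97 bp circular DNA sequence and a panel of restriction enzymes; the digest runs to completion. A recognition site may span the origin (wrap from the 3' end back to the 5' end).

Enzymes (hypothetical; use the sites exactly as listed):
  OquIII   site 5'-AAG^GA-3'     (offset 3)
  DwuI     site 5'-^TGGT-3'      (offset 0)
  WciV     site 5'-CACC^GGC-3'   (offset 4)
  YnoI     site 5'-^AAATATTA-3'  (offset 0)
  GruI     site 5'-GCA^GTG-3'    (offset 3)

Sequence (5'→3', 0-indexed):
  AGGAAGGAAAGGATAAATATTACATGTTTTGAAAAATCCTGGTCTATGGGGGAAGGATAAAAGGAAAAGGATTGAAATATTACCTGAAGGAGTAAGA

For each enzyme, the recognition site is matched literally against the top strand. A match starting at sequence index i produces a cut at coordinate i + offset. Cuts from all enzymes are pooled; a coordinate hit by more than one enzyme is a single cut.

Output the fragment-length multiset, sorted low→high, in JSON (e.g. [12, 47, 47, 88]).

Per-enzyme occurrences:
  OquIII AAGGA/3: at [3, 8, 52, 60, 66, 86, 96] ⇒ [2, 6, 11, 55, 63, 69, 89]
  DwuI TGGT/0: at [39] ⇒ [39]
  WciV (CACCGGC, off=4): no sites
  YnoI AAATATTA/0: at [14, 74] ⇒ [14, 74]
  GruI (GCAGTG, off=3): no sites

All cut coordinates (distinct, sorted): [2, 6, 11, 14, 39, 55, 63, 69, 74, 89]

Fragments:
  2→6: 4 bp
  6→11: 5 bp
  11→14: 3 bp
  14→39: 25 bp
  39→55: 16 bp
  55→63: 8 bp
  63→69: 6 bp
  69→74: 5 bp
  74→89: 15 bp
  89→2 (wrap): 97-89+2 = 10 bp

[3,4,5,5,6,8,10,15,16,25]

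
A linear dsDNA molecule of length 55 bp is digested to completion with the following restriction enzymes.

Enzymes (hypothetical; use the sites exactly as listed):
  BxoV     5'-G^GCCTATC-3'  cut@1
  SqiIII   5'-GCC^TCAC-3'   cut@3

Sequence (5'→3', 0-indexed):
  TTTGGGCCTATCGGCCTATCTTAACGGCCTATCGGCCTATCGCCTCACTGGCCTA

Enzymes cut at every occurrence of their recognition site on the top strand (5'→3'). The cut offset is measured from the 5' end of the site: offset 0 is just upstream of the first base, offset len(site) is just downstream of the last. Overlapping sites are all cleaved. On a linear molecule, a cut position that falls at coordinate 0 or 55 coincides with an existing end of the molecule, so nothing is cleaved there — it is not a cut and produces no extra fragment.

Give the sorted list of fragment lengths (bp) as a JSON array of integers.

Scan for sites:
  BxoV (GGCCTATC, off=1): starts [4, 12, 25, 33] → cuts [5, 13, 26, 34]
  SqiIII (GCCTCAC, off=3): starts [41] → cuts [44]

Pooled cuts: [5, 13, 26, 34, 44]

Fragment lengths:
  [0,5): 5 bp
  [5,13): 8 bp
  [13,26): 13 bp
  [26,34): 8 bp
  [34,44): 10 bp
  [44,55): 11 bp

[5,8,8,10,11,13]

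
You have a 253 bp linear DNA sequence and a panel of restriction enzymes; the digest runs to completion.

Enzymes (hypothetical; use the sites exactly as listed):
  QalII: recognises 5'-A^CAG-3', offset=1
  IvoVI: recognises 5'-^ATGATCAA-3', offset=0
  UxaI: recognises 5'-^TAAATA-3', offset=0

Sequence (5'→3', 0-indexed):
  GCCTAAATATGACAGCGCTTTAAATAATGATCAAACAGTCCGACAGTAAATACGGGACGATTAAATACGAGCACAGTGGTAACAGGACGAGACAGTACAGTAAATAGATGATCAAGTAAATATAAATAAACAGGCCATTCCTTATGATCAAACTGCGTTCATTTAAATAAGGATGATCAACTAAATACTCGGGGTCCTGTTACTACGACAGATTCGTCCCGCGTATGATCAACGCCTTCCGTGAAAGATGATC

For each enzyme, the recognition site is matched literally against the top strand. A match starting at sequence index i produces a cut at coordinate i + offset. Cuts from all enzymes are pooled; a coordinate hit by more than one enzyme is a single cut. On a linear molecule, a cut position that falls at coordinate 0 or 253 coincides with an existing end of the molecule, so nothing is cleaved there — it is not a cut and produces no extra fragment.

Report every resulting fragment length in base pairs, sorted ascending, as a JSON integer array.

Scan for sites:
  QalII ACAG/1: at [11, 34, 42, 72, 81, 91, 96, 129, 207] ⇒ [12, 35, 43, 73, 82, 92, 97, 130, 208]
  IvoVI ATGATCAA/0: at [26, 107, 143, 172, 224] ⇒ [26, 107, 143, 172, 224]
  UxaI TAAATA/0: at [3, 20, 46, 61, 100, 116, 122, 163, 181] ⇒ [3, 20, 46, 61, 100, 116, 122, 163, 181]

All cut coordinates (distinct, sorted): [3, 12, 20, 26, 35, 43, 46, 61, 73, 82, 92, 97, 100, 107, 116, 122, 130, 143, 163, 172, 181, 208, 224]

Fragment lengths:
  [0,3): 3 bp
  [3,12): 9 bp
  [12,20): 8 bp
  [20,26): 6 bp
  [26,35): 9 bp
  [35,43): 8 bp
  [43,46): 3 bp
  [46,61): 15 bp
  [61,73): 12 bp
  [73,82): 9 bp
  [82,92): 10 bp
  [92,97): 5 bp
  [97,100): 3 bp
  [100,107): 7 bp
  [107,116): 9 bp
  [116,122): 6 bp
  [122,130): 8 bp
  [130,143): 13 bp
  [143,163): 20 bp
  [163,172): 9 bp
  [172,181): 9 bp
  [181,208): 27 bp
  [208,224): 16 bp
  [224,253): 29 bp

[3,3,3,5,6,6,7,8,8,8,9,9,9,9,9,9,10,12,13,15,16,20,27,29]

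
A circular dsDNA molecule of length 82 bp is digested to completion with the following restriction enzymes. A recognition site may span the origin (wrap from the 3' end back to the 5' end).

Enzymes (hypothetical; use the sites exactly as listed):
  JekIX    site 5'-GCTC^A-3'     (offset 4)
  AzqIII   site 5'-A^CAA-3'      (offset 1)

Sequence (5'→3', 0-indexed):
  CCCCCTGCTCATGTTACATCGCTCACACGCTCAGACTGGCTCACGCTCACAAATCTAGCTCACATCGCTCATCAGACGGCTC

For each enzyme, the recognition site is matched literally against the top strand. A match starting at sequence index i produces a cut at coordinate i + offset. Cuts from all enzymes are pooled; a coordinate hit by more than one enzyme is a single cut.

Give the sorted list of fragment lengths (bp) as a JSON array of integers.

[1,6,8,9,10,12,14,22]

Per-enzyme occurrences:
  JekIX (GCTCA, off=4): starts [6, 20, 28, 38, 44, 57, 66] → cuts [10, 24, 32, 42, 48, 61, 70]
  AzqIII (ACAA, off=1): starts [48] → cuts [49]

All cut coordinates (distinct, sorted): [10, 24, 32, 42, 48, 49, 61, 70]

Fragments:
  10→24: 14 bp
  24→32: 8 bp
  32→42: 10 bp
  42→48: 6 bp
  48→49: 1 bp
  49→61: 12 bp
  61→70: 9 bp
  70→10 (wrap): 82-70+10 = 22 bp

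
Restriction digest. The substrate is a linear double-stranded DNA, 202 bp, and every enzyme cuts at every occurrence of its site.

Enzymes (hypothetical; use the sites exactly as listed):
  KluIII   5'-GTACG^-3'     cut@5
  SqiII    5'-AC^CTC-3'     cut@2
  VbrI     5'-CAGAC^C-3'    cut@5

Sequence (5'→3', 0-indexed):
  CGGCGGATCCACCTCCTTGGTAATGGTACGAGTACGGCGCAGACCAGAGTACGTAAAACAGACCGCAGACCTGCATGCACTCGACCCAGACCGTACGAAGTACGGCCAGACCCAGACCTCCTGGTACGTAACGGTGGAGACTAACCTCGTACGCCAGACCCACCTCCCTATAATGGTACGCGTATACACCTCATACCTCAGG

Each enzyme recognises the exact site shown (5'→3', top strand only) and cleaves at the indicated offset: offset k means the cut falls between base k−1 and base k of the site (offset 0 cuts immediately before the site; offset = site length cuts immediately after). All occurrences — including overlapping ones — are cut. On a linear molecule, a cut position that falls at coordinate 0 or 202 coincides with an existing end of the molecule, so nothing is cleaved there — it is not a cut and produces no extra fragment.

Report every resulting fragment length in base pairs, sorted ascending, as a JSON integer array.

Site scan:
  KluIII GTACG/5: at [25, 31, 48, 92, 99, 123, 148, 175] ⇒ [30, 36, 53, 97, 104, 128, 153, 180]
  SqiII ACCTC/2: at [10, 115, 143, 161, 187, 194] ⇒ [12, 117, 145, 163, 189, 196]
  VbrI CAGACC/5: at [39, 58, 65, 86, 106, 112, 154] ⇒ [44, 63, 70, 91, 111, 117, 159]

Pooled cuts: [12, 30, 36, 44, 53, 63, 70, 91, 97, 104, 111, 117, 128, 145, 153, 159, 163, 180, 189, 196]

Fragments:
  [0,12): 12 bp
  [12,30): 18 bp
  [30,36): 6 bp
  [36,44): 8 bp
  [44,53): 9 bp
  [53,63): 10 bp
  [63,70): 7 bp
  [70,91): 21 bp
  [91,97): 6 bp
  [97,104): 7 bp
  [104,111): 7 bp
  [111,117): 6 bp
  [117,128): 11 bp
  [128,145): 17 bp
  [145,153): 8 bp
  [153,159): 6 bp
  [159,163): 4 bp
  [163,180): 17 bp
  [180,189): 9 bp
  [189,196): 7 bp
  [196,202): 6 bp

[4,6,6,6,6,6,7,7,7,7,8,8,9,9,10,11,12,17,17,18,21]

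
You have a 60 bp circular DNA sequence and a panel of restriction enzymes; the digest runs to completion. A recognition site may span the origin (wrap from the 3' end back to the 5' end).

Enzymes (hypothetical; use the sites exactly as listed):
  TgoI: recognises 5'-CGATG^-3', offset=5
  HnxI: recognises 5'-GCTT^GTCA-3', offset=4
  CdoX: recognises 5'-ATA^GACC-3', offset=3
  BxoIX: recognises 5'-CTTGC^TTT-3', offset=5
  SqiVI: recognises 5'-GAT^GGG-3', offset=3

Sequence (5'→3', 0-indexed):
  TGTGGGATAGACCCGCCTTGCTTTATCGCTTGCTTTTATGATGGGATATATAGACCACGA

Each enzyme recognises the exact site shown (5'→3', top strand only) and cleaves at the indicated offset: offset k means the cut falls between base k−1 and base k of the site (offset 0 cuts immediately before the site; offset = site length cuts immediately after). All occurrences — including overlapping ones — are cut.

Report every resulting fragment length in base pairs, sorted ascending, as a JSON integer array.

[7,9,10,10,12,12]

Per-enzyme occurrences:
  TgoI CGATG/5: at [57] ⇒ [2]
  HnxI (GCTTGTCA, off=4): no sites
  CdoX ATAGACC/3: at [6, 49] ⇒ [9, 52]
  BxoIX CTTGCTTT/5: at [16, 28] ⇒ [21, 33]
  SqiVI GATGGG/3: at [39] ⇒ [42]

Pooled cuts: [2, 9, 21, 33, 42, 52]

Fragment lengths:
  2→9: 7 bp
  9→21: 12 bp
  21→33: 12 bp
  33→42: 9 bp
  42→52: 10 bp
  52→2 (wrap): 60-52+2 = 10 bp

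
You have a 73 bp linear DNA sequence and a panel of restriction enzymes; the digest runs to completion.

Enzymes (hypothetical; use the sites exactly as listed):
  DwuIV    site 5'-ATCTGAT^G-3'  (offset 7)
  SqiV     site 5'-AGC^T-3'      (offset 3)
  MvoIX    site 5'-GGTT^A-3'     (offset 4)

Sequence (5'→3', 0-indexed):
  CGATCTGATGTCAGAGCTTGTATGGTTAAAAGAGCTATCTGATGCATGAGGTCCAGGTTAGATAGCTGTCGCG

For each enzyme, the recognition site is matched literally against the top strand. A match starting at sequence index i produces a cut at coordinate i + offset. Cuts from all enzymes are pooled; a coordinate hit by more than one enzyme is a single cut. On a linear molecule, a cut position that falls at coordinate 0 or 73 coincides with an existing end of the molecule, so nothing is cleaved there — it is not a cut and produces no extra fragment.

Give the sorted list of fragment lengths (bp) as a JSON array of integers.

[7,7,8,8,8,9,10,16]

Per-enzyme occurrences:
  DwuIV ATCTGATG/7: at [2, 36] ⇒ [9, 43]
  SqiV AGCT/3: at [14, 32, 63] ⇒ [17, 35, 66]
  MvoIX GGTTA/4: at [23, 55] ⇒ [27, 59]

All cut coordinates (distinct, sorted): [9, 17, 27, 35, 43, 59, 66]

Fragment lengths:
  [0,9): 9 bp
  [9,17): 8 bp
  [17,27): 10 bp
  [27,35): 8 bp
  [35,43): 8 bp
  [43,59): 16 bp
  [59,66): 7 bp
  [66,73): 7 bp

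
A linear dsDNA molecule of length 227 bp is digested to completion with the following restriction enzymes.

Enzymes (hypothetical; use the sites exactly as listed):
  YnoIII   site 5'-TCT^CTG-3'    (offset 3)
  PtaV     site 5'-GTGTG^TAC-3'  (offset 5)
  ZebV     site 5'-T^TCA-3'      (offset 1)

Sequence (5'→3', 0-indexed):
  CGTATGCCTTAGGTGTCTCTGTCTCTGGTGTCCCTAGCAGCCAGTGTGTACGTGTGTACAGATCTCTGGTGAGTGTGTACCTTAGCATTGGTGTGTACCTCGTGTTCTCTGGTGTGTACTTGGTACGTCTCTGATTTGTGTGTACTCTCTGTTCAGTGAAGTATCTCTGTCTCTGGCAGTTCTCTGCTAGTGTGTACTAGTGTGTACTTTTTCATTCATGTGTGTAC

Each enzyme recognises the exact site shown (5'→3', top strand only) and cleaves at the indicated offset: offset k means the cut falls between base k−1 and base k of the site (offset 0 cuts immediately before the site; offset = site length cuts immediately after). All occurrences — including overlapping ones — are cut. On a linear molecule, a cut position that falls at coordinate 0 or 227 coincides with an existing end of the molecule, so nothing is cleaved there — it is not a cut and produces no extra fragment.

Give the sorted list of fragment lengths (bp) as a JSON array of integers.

Per-enzyme occurrences:
  YnoIII (TCTCTG, off=3): starts [15, 21, 62, 105, 127, 145, 163, 169, 180] → cuts [18, 24, 65, 108, 130, 148, 166, 172, 183]
  PtaV (GTGTGTAC, off=5): starts [43, 51, 72, 90, 111, 137, 189, 199, 219] → cuts [48, 56, 77, 95, 116, 142, 194, 204, 224]
  ZebV (TTCA, off=1): starts [151, 210, 214] → cuts [152, 211, 215]

Pooled cuts: [18, 24, 48, 56, 65, 77, 95, 108, 116, 130, 142, 148, 152, 166, 172, 183, 194, 204, 211, 215, 224]

Fragments:
  [0,18): 18 bp
  [18,24): 6 bp
  [24,48): 24 bp
  [48,56): 8 bp
  [56,65): 9 bp
  [65,77): 12 bp
  [77,95): 18 bp
  [95,108): 13 bp
  [108,116): 8 bp
  [116,130): 14 bp
  [130,142): 12 bp
  [142,148): 6 bp
  [148,152): 4 bp
  [152,166): 14 bp
  [166,172): 6 bp
  [172,183): 11 bp
  [183,194): 11 bp
  [194,204): 10 bp
  [204,211): 7 bp
  [211,215): 4 bp
  [215,224): 9 bp
  [224,227): 3 bp

[3,4,4,6,6,6,7,8,8,9,9,10,11,11,12,12,13,14,14,18,18,24]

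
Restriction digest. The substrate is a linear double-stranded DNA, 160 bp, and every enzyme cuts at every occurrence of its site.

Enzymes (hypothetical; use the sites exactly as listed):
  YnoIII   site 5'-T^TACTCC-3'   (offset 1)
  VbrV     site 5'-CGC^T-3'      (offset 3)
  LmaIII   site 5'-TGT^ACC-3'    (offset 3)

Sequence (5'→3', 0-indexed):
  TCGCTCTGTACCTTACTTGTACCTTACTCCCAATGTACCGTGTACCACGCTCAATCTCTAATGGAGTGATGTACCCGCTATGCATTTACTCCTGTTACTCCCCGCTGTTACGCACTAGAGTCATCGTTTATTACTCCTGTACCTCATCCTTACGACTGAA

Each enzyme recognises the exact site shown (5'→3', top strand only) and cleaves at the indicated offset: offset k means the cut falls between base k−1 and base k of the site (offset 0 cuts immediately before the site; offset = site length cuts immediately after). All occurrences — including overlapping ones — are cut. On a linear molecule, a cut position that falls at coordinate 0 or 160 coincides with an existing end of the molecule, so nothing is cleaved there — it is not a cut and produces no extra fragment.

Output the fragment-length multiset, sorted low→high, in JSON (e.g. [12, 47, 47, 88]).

[4,4,5,6,7,7,8,9,9,10,11,12,20,22,26]

Scan for sites:
  YnoIII TTACTCC/1: at [23, 85, 94, 130] ⇒ [24, 86, 95, 131]
  VbrV CGCT/3: at [1, 47, 75, 102] ⇒ [4, 50, 78, 105]
  LmaIII TGTACC/3: at [6, 17, 33, 40, 69, 137] ⇒ [9, 20, 36, 43, 72, 140]

All cut coordinates (distinct, sorted): [4, 9, 20, 24, 36, 43, 50, 72, 78, 86, 95, 105, 131, 140]

Fragment lengths:
  [0,4): 4 bp
  [4,9): 5 bp
  [9,20): 11 bp
  [20,24): 4 bp
  [24,36): 12 bp
  [36,43): 7 bp
  [43,50): 7 bp
  [50,72): 22 bp
  [72,78): 6 bp
  [78,86): 8 bp
  [86,95): 9 bp
  [95,105): 10 bp
  [105,131): 26 bp
  [131,140): 9 bp
  [140,160): 20 bp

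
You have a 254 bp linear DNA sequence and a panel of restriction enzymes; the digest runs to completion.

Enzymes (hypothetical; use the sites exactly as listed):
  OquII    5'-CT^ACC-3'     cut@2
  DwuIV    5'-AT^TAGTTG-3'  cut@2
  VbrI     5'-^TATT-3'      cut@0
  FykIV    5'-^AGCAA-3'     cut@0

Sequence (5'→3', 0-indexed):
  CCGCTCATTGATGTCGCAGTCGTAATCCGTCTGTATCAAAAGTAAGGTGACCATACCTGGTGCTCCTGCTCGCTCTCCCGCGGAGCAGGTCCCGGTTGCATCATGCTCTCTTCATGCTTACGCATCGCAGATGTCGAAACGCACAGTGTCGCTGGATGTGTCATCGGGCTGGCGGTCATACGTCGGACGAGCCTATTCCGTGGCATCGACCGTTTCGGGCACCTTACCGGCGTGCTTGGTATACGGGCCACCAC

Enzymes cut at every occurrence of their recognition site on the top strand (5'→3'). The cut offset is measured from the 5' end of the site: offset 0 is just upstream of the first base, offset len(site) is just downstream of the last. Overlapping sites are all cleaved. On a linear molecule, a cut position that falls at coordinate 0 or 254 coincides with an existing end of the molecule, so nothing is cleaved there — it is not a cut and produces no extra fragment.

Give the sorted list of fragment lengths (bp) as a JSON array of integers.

Per-enzyme occurrences:
  OquII (CTACC, off=2): no sites
  DwuIV (ATTAGTTG, off=2): no sites
  VbrI TATT/0: at [193] ⇒ [193]
  FykIV (AGCAA, off=0): no sites

All cut coordinates (distinct, sorted): [193]

Fragment lengths:
  [0,193): 193 bp
  [193,254): 61 bp

[61,193]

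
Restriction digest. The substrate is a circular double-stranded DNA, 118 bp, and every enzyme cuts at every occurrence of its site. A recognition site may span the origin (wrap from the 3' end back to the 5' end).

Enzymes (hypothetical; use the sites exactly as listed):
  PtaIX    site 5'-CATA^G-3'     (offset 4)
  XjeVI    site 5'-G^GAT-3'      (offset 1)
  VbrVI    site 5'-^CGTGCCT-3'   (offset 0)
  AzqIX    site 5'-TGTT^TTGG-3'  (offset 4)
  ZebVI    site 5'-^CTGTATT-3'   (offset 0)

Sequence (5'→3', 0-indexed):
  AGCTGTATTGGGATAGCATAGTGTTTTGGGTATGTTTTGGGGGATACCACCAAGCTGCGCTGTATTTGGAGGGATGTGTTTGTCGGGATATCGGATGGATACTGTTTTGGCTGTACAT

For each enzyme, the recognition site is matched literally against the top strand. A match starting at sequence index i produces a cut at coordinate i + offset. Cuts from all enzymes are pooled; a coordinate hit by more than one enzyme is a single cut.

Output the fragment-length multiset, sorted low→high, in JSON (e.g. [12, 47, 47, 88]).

Scan for sites:
  PtaIX (CATAG, off=4): starts [16, 115] → cuts [1, 20]
  XjeVI (GGAT, off=1): starts [10, 41, 71, 85, 92, 96] → cuts [11, 42, 72, 86, 93, 97]
  VbrVI (CGTGCCT, off=0): no sites
  AzqIX (TGTTTTGG, off=4): starts [21, 32, 102] → cuts [25, 36, 106]
  ZebVI (CTGTATT, off=0): starts [2, 59] → cuts [2, 59]

Pooled cuts: [1, 2, 11, 20, 25, 36, 42, 59, 72, 86, 93, 97, 106]

Fragments:
  1→2: 1 bp
  2→11: 9 bp
  11→20: 9 bp
  20→25: 5 bp
  25→36: 11 bp
  36→42: 6 bp
  42→59: 17 bp
  59→72: 13 bp
  72→86: 14 bp
  86→93: 7 bp
  93→97: 4 bp
  97→106: 9 bp
  106→1 (wrap): 118-106+1 = 13 bp

[1,4,5,6,7,9,9,9,11,13,13,14,17]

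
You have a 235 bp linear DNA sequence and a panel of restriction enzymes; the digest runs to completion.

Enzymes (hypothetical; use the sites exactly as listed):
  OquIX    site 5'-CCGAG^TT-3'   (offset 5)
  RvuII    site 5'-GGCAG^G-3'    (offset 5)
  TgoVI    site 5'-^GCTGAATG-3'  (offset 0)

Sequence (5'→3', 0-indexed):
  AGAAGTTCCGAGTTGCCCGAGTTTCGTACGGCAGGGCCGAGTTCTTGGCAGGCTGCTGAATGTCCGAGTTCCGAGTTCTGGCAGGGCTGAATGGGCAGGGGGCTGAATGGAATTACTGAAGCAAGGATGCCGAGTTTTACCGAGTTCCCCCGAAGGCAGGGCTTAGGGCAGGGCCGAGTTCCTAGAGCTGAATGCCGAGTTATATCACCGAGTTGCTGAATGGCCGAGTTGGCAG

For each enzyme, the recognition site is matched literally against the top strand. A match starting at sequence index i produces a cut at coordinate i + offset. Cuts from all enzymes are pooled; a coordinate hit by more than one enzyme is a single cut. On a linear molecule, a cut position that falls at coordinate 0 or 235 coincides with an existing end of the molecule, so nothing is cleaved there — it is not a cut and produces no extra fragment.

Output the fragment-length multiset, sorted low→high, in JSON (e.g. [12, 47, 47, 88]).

[1,2,3,3,7,7,7,7,8,9,9,10,10,12,12,13,13,13,13,14,14,15,33]

Per-enzyme occurrences:
  OquIX CCGAGTT/5: at [7, 16, 36, 63, 70, 129, 139, 173, 194, 207, 223] ⇒ [12, 21, 41, 68, 75, 134, 144, 178, 199, 212, 228]
  RvuII GGCAGG/5: at [29, 46, 79, 93, 154, 166] ⇒ [34, 51, 84, 98, 159, 171]
  TgoVI GCTGAATG/0: at [54, 85, 101, 186, 214] ⇒ [54, 85, 101, 186, 214]

All cut coordinates (distinct, sorted): [12, 21, 34, 41, 51, 54, 68, 75, 84, 85, 98, 101, 134, 144, 159, 171, 178, 186, 199, 212, 214, 228]

Fragment lengths:
  [0,12): 12 bp
  [12,21): 9 bp
  [21,34): 13 bp
  [34,41): 7 bp
  [41,51): 10 bp
  [51,54): 3 bp
  [54,68): 14 bp
  [68,75): 7 bp
  [75,84): 9 bp
  [84,85): 1 bp
  [85,98): 13 bp
  [98,101): 3 bp
  [101,134): 33 bp
  [134,144): 10 bp
  [144,159): 15 bp
  [159,171): 12 bp
  [171,178): 7 bp
  [178,186): 8 bp
  [186,199): 13 bp
  [199,212): 13 bp
  [212,214): 2 bp
  [214,228): 14 bp
  [228,235): 7 bp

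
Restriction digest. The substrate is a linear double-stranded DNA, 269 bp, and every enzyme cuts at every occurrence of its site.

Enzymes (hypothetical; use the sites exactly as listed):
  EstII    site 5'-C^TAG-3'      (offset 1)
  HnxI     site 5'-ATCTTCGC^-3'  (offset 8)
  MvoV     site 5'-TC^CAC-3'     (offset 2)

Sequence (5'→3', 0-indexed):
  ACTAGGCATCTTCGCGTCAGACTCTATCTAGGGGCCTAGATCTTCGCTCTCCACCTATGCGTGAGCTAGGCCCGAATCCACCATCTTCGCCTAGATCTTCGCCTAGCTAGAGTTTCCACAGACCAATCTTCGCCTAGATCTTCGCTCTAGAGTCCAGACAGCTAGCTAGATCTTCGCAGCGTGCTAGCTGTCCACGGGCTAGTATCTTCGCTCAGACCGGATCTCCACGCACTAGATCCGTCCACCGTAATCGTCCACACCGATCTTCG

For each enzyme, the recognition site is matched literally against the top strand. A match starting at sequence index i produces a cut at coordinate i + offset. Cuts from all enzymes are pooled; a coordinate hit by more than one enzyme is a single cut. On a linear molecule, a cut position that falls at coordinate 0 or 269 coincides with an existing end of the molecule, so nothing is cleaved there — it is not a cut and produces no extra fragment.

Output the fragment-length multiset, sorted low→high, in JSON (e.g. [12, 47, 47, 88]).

Scan for sites:
  EstII CTAG/1: at [1, 27, 35, 65, 90, 102, 106, 133, 146, 161, 165, 183, 198, 231] ⇒ [2, 28, 36, 66, 91, 103, 107, 134, 147, 162, 166, 184, 199, 232]
  HnxI ATCTTCGC/8: at [7, 39, 82, 94, 125, 137, 169, 203] ⇒ [15, 47, 90, 102, 133, 145, 177, 211]
  MvoV TCCAC/2: at [49, 76, 114, 190, 223, 240, 253] ⇒ [51, 78, 116, 192, 225, 242, 255]

Pooled cuts: [2, 15, 28, 36, 47, 51, 66, 78, 90, 91, 102, 103, 107, 116, 133, 134, 145, 147, 162, 166, 177, 184, 192, 199, 211, 225, 232, 242, 255]

Fragments:
  [0,2): 2 bp
  [2,15): 13 bp
  [15,28): 13 bp
  [28,36): 8 bp
  [36,47): 11 bp
  [47,51): 4 bp
  [51,66): 15 bp
  [66,78): 12 bp
  [78,90): 12 bp
  [90,91): 1 bp
  [91,102): 11 bp
  [102,103): 1 bp
  [103,107): 4 bp
  [107,116): 9 bp
  [116,133): 17 bp
  [133,134): 1 bp
  [134,145): 11 bp
  [145,147): 2 bp
  [147,162): 15 bp
  [162,166): 4 bp
  [166,177): 11 bp
  [177,184): 7 bp
  [184,192): 8 bp
  [192,199): 7 bp
  [199,211): 12 bp
  [211,225): 14 bp
  [225,232): 7 bp
  [232,242): 10 bp
  [242,255): 13 bp
  [255,269): 14 bp

[1,1,1,2,2,4,4,4,7,7,7,8,8,9,10,11,11,11,11,12,12,12,13,13,13,14,14,15,15,17]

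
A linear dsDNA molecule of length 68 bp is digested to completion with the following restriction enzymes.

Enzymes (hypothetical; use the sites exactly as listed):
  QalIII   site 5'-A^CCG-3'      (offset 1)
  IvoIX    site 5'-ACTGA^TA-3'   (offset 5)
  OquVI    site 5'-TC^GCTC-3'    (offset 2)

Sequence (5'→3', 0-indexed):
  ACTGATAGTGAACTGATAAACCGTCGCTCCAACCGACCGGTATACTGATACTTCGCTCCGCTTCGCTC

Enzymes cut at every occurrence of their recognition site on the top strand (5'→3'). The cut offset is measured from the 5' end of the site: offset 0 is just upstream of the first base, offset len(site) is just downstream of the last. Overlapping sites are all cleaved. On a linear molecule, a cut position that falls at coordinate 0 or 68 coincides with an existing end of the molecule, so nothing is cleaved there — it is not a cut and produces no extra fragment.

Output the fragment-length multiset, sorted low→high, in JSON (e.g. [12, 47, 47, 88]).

Site scan:
  QalIII ACCG/1: at [19, 31, 35] ⇒ [20, 32, 36]
  IvoIX ACTGATA/5: at [0, 11, 43] ⇒ [5, 16, 48]
  OquVI TCGCTC/2: at [23, 52, 62] ⇒ [25, 54, 64]

All cut coordinates (distinct, sorted): [5, 16, 20, 25, 32, 36, 48, 54, 64]

Fragment lengths:
  [0,5): 5 bp
  [5,16): 11 bp
  [16,20): 4 bp
  [20,25): 5 bp
  [25,32): 7 bp
  [32,36): 4 bp
  [36,48): 12 bp
  [48,54): 6 bp
  [54,64): 10 bp
  [64,68): 4 bp

[4,4,4,5,5,6,7,10,11,12]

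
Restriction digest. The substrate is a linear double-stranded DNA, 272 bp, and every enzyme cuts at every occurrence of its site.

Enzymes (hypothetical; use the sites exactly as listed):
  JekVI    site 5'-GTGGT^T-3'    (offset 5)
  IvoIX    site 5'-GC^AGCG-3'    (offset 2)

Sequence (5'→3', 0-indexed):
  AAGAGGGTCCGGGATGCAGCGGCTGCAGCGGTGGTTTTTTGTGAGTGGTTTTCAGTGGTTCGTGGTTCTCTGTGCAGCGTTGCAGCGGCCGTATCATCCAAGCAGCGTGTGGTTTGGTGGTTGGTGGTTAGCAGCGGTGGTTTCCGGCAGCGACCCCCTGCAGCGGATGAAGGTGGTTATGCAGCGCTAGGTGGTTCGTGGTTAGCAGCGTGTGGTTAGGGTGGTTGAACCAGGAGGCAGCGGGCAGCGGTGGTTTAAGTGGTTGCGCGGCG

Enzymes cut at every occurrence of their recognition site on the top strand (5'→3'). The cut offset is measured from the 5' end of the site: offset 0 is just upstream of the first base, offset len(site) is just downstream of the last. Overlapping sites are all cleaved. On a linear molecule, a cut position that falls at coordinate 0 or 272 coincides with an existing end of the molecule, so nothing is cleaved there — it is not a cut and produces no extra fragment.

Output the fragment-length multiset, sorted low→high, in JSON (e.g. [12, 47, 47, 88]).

Site scan:
  JekVI (GTGGTT, off=5): starts [30, 44, 54, 61, 108, 116, 123, 136, 172, 190, 197, 211, 220, 249, 258] → cuts [35, 49, 59, 66, 113, 121, 128, 141, 177, 195, 202, 216, 225, 254, 263]
  IvoIX (GCAGCG, off=2): starts [15, 24, 73, 81, 101, 130, 146, 159, 180, 204, 236, 243] → cuts [17, 26, 75, 83, 103, 132, 148, 161, 182, 206, 238, 245]

All cut coordinates (distinct, sorted): [17, 26, 35, 49, 59, 66, 75, 83, 103, 113, 121, 128, 132, 141, 148, 161, 177, 182, 195, 202, 206, 216, 225, 238, 245, 254, 263]

Fragment lengths:
  [0,17): 17 bp
  [17,26): 9 bp
  [26,35): 9 bp
  [35,49): 14 bp
  [49,59): 10 bp
  [59,66): 7 bp
  [66,75): 9 bp
  [75,83): 8 bp
  [83,103): 20 bp
  [103,113): 10 bp
  [113,121): 8 bp
  [121,128): 7 bp
  [128,132): 4 bp
  [132,141): 9 bp
  [141,148): 7 bp
  [148,161): 13 bp
  [161,177): 16 bp
  [177,182): 5 bp
  [182,195): 13 bp
  [195,202): 7 bp
  [202,206): 4 bp
  [206,216): 10 bp
  [216,225): 9 bp
  [225,238): 13 bp
  [238,245): 7 bp
  [245,254): 9 bp
  [254,263): 9 bp
  [263,272): 9 bp

[4,4,5,7,7,7,7,7,8,8,9,9,9,9,9,9,9,9,10,10,10,13,13,13,14,16,17,20]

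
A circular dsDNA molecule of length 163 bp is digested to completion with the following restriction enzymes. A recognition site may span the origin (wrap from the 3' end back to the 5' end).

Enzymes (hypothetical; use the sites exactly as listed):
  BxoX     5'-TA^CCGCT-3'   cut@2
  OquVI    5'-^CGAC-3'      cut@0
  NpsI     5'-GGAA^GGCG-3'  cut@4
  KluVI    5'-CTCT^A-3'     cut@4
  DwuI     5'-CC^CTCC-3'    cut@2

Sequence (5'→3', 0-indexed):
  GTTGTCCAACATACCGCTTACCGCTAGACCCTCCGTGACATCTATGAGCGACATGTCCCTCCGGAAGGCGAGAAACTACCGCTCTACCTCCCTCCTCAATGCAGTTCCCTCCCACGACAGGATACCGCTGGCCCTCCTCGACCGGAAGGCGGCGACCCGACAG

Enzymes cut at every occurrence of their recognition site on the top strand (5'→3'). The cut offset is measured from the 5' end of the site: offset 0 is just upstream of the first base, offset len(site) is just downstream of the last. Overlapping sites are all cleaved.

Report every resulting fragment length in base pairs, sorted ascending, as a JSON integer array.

[5,5,5,6,6,7,7,8,9,9,10,10,10,12,17,18,19]

Scan for sites:
  BxoX TACCGCT/2: at [11, 18, 76, 122] ⇒ [13, 20, 78, 124]
  OquVI CGAC/0: at [48, 114, 138, 152, 157] ⇒ [48, 114, 138, 152, 157]
  NpsI GGAAGGCG/4: at [62, 143] ⇒ [66, 147]
  KluVI CTCTA/4: at [81] ⇒ [85]
  DwuI CCCTCC/2: at [28, 56, 89, 106, 131] ⇒ [30, 58, 91, 108, 133]

Pooled cuts: [13, 20, 30, 48, 58, 66, 78, 85, 91, 108, 114, 124, 133, 138, 147, 152, 157]

Fragment lengths:
  13→20: 7 bp
  20→30: 10 bp
  30→48: 18 bp
  48→58: 10 bp
  58→66: 8 bp
  66→78: 12 bp
  78→85: 7 bp
  85→91: 6 bp
  91→108: 17 bp
  108→114: 6 bp
  114→124: 10 bp
  124→133: 9 bp
  133→138: 5 bp
  138→147: 9 bp
  147→152: 5 bp
  152→157: 5 bp
  157→13 (wrap): 163-157+13 = 19 bp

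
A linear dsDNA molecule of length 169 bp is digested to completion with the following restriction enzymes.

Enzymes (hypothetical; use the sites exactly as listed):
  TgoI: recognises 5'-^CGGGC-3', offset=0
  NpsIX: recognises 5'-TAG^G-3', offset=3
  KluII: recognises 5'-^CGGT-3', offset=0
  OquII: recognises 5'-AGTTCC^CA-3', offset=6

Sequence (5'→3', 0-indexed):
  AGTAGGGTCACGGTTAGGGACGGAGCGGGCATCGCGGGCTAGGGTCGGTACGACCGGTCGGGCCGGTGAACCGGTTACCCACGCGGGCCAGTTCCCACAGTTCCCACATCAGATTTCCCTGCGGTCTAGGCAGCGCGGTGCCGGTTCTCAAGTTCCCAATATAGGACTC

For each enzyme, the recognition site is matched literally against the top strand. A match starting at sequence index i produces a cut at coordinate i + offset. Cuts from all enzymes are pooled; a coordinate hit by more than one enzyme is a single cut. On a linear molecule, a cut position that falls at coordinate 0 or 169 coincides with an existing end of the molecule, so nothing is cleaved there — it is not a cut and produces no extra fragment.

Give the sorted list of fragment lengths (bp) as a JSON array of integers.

Scan for sites:
  TgoI CGGGC/0: at [25, 34, 58, 83] ⇒ [25, 34, 58, 83]
  NpsIX TAGG/3: at [2, 14, 39, 126, 161] ⇒ [5, 17, 42, 129, 164]
  KluII CGGT/0: at [10, 45, 54, 63, 71, 121, 135, 141] ⇒ [10, 45, 54, 63, 71, 121, 135, 141]
  OquII AGTTCCCA/6: at [89, 98, 150] ⇒ [95, 104, 156]

Pooled cuts: [5, 10, 17, 25, 34, 42, 45, 54, 58, 63, 71, 83, 95, 104, 121, 129, 135, 141, 156, 164]

Fragment lengths:
  [0,5): 5 bp
  [5,10): 5 bp
  [10,17): 7 bp
  [17,25): 8 bp
  [25,34): 9 bp
  [34,42): 8 bp
  [42,45): 3 bp
  [45,54): 9 bp
  [54,58): 4 bp
  [58,63): 5 bp
  [63,71): 8 bp
  [71,83): 12 bp
  [83,95): 12 bp
  [95,104): 9 bp
  [104,121): 17 bp
  [121,129): 8 bp
  [129,135): 6 bp
  [135,141): 6 bp
  [141,156): 15 bp
  [156,164): 8 bp
  [164,169): 5 bp

[3,4,5,5,5,5,6,6,7,8,8,8,8,8,9,9,9,12,12,15,17]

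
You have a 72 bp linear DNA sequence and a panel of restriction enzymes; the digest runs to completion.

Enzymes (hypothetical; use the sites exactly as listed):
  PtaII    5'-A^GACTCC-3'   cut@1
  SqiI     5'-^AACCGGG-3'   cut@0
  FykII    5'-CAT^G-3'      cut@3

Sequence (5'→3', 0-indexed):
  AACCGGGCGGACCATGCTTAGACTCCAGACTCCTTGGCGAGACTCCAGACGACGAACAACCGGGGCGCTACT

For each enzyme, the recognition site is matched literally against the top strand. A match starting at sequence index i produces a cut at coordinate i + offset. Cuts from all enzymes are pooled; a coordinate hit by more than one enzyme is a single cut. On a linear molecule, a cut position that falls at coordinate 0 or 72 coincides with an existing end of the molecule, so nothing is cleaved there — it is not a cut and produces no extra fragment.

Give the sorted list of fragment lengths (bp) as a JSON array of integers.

Scan for sites:
  PtaII (AGACTCC, off=1): starts [19, 26, 39] → cuts [20, 27, 40]
  SqiI (AACCGGG, off=0): starts [0, 57] → cuts [57] (position 0 is a terminus of the linear molecule — no cut)
  FykII (CATG, off=3): starts [12] → cuts [15]

All cut coordinates (distinct, sorted): [15, 20, 27, 40, 57]

Fragment lengths:
  [0,15): 15 bp
  [15,20): 5 bp
  [20,27): 7 bp
  [27,40): 13 bp
  [40,57): 17 bp
  [57,72): 15 bp

[5,7,13,15,15,17]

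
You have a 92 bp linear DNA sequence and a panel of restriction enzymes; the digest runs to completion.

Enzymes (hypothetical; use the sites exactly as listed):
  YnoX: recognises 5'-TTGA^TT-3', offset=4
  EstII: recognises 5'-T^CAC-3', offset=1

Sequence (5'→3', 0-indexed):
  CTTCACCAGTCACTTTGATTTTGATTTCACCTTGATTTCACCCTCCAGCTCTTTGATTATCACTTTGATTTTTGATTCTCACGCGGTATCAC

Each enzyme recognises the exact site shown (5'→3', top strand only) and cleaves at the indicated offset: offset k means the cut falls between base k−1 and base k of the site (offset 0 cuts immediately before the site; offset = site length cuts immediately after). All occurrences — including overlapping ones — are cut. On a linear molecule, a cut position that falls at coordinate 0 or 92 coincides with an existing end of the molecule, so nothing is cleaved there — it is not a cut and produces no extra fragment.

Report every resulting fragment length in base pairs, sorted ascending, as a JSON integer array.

Site scan:
  YnoX TTGATT/4: at [14, 20, 31, 52, 64, 71] ⇒ [18, 24, 35, 56, 68, 75]
  EstII TCAC/1: at [2, 9, 26, 37, 59, 78, 88] ⇒ [3, 10, 27, 38, 60, 79, 89]

All cut coordinates (distinct, sorted): [3, 10, 18, 24, 27, 35, 38, 56, 60, 68, 75, 79, 89]

Fragments:
  [0,3): 3 bp
  [3,10): 7 bp
  [10,18): 8 bp
  [18,24): 6 bp
  [24,27): 3 bp
  [27,35): 8 bp
  [35,38): 3 bp
  [38,56): 18 bp
  [56,60): 4 bp
  [60,68): 8 bp
  [68,75): 7 bp
  [75,79): 4 bp
  [79,89): 10 bp
  [89,92): 3 bp

[3,3,3,3,4,4,6,7,7,8,8,8,10,18]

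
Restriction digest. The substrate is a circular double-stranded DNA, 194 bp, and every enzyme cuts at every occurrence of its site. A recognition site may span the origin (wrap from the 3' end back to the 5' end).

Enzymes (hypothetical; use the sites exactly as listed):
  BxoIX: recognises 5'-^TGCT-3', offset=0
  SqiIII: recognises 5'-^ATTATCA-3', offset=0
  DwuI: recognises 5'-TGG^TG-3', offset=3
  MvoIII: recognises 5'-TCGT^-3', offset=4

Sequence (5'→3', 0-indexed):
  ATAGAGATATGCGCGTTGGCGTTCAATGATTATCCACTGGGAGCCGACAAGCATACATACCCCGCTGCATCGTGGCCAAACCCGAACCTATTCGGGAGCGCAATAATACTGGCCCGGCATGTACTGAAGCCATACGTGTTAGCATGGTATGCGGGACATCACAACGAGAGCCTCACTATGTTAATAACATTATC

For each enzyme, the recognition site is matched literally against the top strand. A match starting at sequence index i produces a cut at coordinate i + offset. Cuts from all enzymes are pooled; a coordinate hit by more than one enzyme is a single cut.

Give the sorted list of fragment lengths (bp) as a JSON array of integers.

[79,115]

Site scan:
  BxoIX (TGCT, off=0): no sites
  SqiIII (ATTATCA, off=0): starts [188] → cuts [188]
  DwuI (TGGTG, off=3): no sites
  MvoIII (TCGT, off=4): starts [69] → cuts [73]

All cut coordinates (distinct, sorted): [73, 188]

Fragment lengths:
  73→188: 115 bp
  188→73 (wrap): 194-188+73 = 79 bp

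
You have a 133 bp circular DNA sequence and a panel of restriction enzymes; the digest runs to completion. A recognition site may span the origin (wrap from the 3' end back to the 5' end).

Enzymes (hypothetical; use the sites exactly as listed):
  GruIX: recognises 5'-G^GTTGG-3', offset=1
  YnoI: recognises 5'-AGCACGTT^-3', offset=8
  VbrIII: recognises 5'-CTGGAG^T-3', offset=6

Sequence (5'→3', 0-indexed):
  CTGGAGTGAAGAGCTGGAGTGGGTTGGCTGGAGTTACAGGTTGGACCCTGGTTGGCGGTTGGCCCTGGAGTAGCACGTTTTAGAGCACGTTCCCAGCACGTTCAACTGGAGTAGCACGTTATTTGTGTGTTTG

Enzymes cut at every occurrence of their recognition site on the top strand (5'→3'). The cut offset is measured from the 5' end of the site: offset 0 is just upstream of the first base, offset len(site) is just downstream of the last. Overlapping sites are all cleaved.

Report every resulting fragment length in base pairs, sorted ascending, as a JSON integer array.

[3,6,7,9,9,9,11,11,11,12,13,13,19]

Scan for sites:
  GruIX GGTTGG/1: at [21, 38, 49, 56] ⇒ [22, 39, 50, 57]
  YnoI AGCACGTT/8: at [71, 83, 94, 112] ⇒ [79, 91, 102, 120]
  VbrIII CTGGAGT/6: at [0, 13, 27, 64, 105] ⇒ [6, 19, 33, 70, 111]

All cut coordinates (distinct, sorted): [6, 19, 22, 33, 39, 50, 57, 70, 79, 91, 102, 111, 120]

Fragments:
  6→19: 13 bp
  19→22: 3 bp
  22→33: 11 bp
  33→39: 6 bp
  39→50: 11 bp
  50→57: 7 bp
  57→70: 13 bp
  70→79: 9 bp
  79→91: 12 bp
  91→102: 11 bp
  102→111: 9 bp
  111→120: 9 bp
  120→6 (wrap): 133-120+6 = 19 bp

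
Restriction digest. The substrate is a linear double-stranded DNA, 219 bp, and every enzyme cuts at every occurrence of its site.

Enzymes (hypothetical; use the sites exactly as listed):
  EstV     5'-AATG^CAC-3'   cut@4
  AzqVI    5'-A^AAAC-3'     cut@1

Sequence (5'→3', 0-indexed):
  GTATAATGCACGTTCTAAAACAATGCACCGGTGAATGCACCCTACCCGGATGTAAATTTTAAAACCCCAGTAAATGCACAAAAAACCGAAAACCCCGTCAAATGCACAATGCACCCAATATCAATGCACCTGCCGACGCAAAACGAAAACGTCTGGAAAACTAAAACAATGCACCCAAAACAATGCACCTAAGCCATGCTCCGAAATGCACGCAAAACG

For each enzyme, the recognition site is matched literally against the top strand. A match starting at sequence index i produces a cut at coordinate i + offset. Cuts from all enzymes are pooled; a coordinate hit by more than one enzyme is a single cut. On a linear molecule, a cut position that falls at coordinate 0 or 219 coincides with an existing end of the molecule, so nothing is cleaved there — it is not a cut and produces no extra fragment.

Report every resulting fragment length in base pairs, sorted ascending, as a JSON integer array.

Site scan:
  EstV (AATGCAC, off=4): starts [4, 21, 33, 72, 100, 107, 122, 167, 181, 204] → cuts [8, 25, 37, 76, 104, 111, 126, 171, 185, 208]
  AzqVI (AAAAC, off=1): starts [16, 60, 81, 88, 139, 145, 156, 162, 176, 213] → cuts [17, 61, 82, 89, 140, 146, 157, 163, 177, 214]

All cut coordinates (distinct, sorted): [8, 17, 25, 37, 61, 76, 82, 89, 104, 111, 126, 140, 146, 157, 163, 171, 177, 185, 208, 214]

Fragments:
  [0,8): 8 bp
  [8,17): 9 bp
  [17,25): 8 bp
  [25,37): 12 bp
  [37,61): 24 bp
  [61,76): 15 bp
  [76,82): 6 bp
  [82,89): 7 bp
  [89,104): 15 bp
  [104,111): 7 bp
  [111,126): 15 bp
  [126,140): 14 bp
  [140,146): 6 bp
  [146,157): 11 bp
  [157,163): 6 bp
  [163,171): 8 bp
  [171,177): 6 bp
  [177,185): 8 bp
  [185,208): 23 bp
  [208,214): 6 bp
  [214,219): 5 bp

[5,6,6,6,6,6,7,7,8,8,8,8,9,11,12,14,15,15,15,23,24]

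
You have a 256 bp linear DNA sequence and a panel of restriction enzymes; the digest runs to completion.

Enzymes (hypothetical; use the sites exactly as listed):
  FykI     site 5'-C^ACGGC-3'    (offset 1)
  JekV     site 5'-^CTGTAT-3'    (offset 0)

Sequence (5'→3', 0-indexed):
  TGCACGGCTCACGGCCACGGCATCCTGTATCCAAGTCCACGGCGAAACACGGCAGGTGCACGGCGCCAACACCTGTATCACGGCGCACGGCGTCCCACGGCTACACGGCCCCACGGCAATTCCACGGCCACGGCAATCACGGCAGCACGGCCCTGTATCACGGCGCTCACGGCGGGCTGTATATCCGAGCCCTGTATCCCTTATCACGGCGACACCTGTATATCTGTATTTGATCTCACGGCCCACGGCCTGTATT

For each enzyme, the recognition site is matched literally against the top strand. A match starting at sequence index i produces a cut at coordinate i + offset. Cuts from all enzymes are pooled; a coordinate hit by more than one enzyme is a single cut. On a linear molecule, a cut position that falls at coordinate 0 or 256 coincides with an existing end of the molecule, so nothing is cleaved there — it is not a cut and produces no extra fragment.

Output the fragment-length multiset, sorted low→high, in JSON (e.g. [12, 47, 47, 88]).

Scan for sites:
  FykI (CACGGC, off=1): starts [2, 9, 15, 37, 47, 58, 78, 85, 95, 103, 111, 122, 128, 137, 145, 158, 167, 204, 236, 243] → cuts [3, 10, 16, 38, 48, 59, 79, 86, 96, 104, 112, 123, 129, 138, 146, 159, 168, 205, 237, 244]
  JekV (CTGTAT, off=0): starts [24, 72, 152, 176, 191, 215, 223, 249] → cuts [24, 72, 152, 176, 191, 215, 223, 249]

All cut coordinates (distinct, sorted): [3, 10, 16, 24, 38, 48, 59, 72, 79, 86, 96, 104, 112, 123, 129, 138, 146, 152, 159, 168, 176, 191, 205, 215, 223, 237, 244, 249]

Fragments:
  [0,3): 3 bp
  [3,10): 7 bp
  [10,16): 6 bp
  [16,24): 8 bp
  [24,38): 14 bp
  [38,48): 10 bp
  [48,59): 11 bp
  [59,72): 13 bp
  [72,79): 7 bp
  [79,86): 7 bp
  [86,96): 10 bp
  [96,104): 8 bp
  [104,112): 8 bp
  [112,123): 11 bp
  [123,129): 6 bp
  [129,138): 9 bp
  [138,146): 8 bp
  [146,152): 6 bp
  [152,159): 7 bp
  [159,168): 9 bp
  [168,176): 8 bp
  [176,191): 15 bp
  [191,205): 14 bp
  [205,215): 10 bp
  [215,223): 8 bp
  [223,237): 14 bp
  [237,244): 7 bp
  [244,249): 5 bp
  [249,256): 7 bp

[3,5,6,6,6,7,7,7,7,7,7,8,8,8,8,8,8,9,9,10,10,10,11,11,13,14,14,14,15]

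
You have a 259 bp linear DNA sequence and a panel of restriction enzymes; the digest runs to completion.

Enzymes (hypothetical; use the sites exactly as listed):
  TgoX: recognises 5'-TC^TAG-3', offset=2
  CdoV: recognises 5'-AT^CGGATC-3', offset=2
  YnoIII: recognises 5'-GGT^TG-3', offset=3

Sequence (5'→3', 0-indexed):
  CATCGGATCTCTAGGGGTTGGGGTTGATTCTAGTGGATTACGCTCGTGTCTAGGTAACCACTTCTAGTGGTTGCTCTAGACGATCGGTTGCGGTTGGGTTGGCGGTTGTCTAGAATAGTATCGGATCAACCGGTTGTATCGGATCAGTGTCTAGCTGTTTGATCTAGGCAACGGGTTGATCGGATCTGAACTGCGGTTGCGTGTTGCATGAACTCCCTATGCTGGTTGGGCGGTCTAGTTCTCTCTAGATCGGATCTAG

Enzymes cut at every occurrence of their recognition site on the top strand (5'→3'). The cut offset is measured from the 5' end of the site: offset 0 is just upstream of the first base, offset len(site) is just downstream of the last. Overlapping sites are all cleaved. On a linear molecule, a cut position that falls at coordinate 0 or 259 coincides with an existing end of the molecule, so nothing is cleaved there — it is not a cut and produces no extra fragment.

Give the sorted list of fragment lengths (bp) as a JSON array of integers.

[3,3,4,4,5,5,5,5,6,6,6,6,7,7,7,8,9,10,11,12,12,12,13,13,14,17,20,29]

Scan for sites:
  TgoX (TCTAG, off=2): starts [9, 28, 48, 62, 74, 108, 149, 162, 233, 243, 254] → cuts [11, 30, 50, 64, 76, 110, 151, 164, 235, 245, 256]
  CdoV (ATCGGATC, off=2): starts [1, 119, 137, 178, 248] → cuts [3, 121, 139, 180, 250]
  YnoIII (GGTTG, off=3): starts [15, 21, 68, 85, 91, 96, 103, 131, 173, 194, 223] → cuts [18, 24, 71, 88, 94, 99, 106, 134, 176, 197, 226]

All cut coordinates (distinct, sorted): [3, 11, 18, 24, 30, 50, 64, 71, 76, 88, 94, 99, 106, 110, 121, 134, 139, 151, 164, 176, 180, 197, 226, 235, 245, 250, 256]

Fragment lengths:
  [0,3): 3 bp
  [3,11): 8 bp
  [11,18): 7 bp
  [18,24): 6 bp
  [24,30): 6 bp
  [30,50): 20 bp
  [50,64): 14 bp
  [64,71): 7 bp
  [71,76): 5 bp
  [76,88): 12 bp
  [88,94): 6 bp
  [94,99): 5 bp
  [99,106): 7 bp
  [106,110): 4 bp
  [110,121): 11 bp
  [121,134): 13 bp
  [134,139): 5 bp
  [139,151): 12 bp
  [151,164): 13 bp
  [164,176): 12 bp
  [176,180): 4 bp
  [180,197): 17 bp
  [197,226): 29 bp
  [226,235): 9 bp
  [235,245): 10 bp
  [245,250): 5 bp
  [250,256): 6 bp
  [256,259): 3 bp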